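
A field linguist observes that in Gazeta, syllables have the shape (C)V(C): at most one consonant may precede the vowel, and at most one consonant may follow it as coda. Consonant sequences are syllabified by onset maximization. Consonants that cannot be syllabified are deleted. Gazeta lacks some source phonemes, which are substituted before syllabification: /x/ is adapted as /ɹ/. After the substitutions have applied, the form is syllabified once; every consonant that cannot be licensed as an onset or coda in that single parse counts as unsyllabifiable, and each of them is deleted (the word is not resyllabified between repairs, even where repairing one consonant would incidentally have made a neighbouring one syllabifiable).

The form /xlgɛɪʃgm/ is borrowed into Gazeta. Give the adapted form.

gɛɪʃ

Substitution: /x/ → /ɹ/, giving /ɹlgɛɪʃgm/.
Under (C)V(C), the unsyllabifiable consonants are /ɹ/, /l/, /g/, /m/ (at most one coda consonant is licensed; onsets are limited to one consonant).
Each unlicensed consonant is deleted: /ɹ/, /l/, /g/, /m/.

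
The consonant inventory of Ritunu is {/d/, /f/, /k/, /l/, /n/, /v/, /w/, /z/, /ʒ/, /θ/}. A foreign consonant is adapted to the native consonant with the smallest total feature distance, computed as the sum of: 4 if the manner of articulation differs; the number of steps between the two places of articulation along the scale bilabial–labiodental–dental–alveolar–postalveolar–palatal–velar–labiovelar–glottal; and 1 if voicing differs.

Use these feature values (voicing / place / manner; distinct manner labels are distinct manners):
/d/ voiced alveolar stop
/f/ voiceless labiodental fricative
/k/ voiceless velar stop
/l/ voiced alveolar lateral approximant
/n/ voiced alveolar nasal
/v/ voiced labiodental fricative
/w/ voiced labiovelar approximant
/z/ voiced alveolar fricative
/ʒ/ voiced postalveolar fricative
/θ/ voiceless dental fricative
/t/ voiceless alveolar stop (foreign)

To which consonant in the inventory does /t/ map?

d

/d/ is closest: same manner (stop), place distance 0 (alveolar→alveolar), voicing differs (+1); total 1. Next closest is /k/ at distance 3.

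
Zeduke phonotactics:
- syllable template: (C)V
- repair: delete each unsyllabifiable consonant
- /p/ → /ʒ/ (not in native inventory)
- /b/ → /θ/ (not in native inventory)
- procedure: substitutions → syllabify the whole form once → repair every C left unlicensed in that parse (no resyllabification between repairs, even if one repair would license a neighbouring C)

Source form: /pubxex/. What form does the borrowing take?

Substitution: /p/ → /ʒ/, /b/ → /θ/, giving /ʒuθxex/.
The consonants /θ/, /x/ cannot be parsed into a legal (C)V syllable (no codas are permitted; onsets are limited to one consonant).
Each unlicensed consonant is deleted: /θ/, /x/.

ʒuxe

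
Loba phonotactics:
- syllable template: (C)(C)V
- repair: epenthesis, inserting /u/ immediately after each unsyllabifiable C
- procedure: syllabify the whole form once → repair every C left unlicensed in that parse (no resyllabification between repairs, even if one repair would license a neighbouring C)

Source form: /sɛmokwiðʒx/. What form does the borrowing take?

Syllabifying with onset maximization leaves /ð/, /ʒ/, /x/ stranded (no codas are permitted; onsets may contain at most 2 consonants).
Inserting the epenthetic vowel yields /ð/ → /ðu/, /ʒ/ → /ʒu/, /x/ → /xu/.

sɛmokwiðuʒuxu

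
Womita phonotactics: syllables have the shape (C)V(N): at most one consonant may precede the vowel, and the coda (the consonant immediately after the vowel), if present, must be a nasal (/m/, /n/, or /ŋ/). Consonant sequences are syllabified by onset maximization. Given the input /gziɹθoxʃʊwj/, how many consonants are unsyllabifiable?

5

Syllabifying with onset maximization leaves /g/, /ɹ/, /x/, /w/, /j/ stranded (only a nasal (/m/, /n/, or /ŋ/) is licensed in coda position; onsets are limited to one consonant).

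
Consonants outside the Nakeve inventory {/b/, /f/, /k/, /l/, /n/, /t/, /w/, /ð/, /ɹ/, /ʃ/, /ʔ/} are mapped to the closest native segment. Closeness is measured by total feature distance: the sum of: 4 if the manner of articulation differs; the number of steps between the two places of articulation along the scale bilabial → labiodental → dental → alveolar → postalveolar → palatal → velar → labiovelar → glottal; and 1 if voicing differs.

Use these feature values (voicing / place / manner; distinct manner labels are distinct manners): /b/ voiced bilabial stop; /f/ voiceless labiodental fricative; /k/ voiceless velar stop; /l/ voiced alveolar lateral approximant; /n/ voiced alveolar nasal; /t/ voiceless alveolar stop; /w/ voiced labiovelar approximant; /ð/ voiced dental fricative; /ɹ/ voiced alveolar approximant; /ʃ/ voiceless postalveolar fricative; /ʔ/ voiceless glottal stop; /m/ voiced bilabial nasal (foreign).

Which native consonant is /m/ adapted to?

n

/n/ is closest: same manner (nasal), place distance 3 (bilabial→alveolar), same voicing; total 3. Next closest is /b/ at distance 4.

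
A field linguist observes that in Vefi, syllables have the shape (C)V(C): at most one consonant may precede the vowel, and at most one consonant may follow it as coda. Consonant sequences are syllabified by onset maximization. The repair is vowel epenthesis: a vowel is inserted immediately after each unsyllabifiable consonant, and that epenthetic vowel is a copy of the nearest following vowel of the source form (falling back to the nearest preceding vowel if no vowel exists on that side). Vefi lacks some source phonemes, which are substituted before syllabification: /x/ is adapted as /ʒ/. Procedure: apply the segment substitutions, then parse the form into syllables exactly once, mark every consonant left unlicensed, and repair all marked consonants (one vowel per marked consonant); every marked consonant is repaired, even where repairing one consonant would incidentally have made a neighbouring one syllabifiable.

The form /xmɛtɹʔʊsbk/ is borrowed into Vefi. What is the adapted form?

ʒɛmɛtɹʊʔʊsbʊkʊ

Substitution: /x/ → /ʒ/, giving /ʒmɛtɹʔʊsbk/.
Syllabifying with onset maximization leaves /ʒ/, /ɹ/, /b/, /k/ stranded (at most one coda consonant is licensed; onsets are limited to one consonant).
Each unlicensed consonant becomes the onset of a new syllable: /ʒ/ → /ʒɛ/, /ɹ/ → /ɹʊ/, /b/ → /bʊ/, /k/ → /kʊ/.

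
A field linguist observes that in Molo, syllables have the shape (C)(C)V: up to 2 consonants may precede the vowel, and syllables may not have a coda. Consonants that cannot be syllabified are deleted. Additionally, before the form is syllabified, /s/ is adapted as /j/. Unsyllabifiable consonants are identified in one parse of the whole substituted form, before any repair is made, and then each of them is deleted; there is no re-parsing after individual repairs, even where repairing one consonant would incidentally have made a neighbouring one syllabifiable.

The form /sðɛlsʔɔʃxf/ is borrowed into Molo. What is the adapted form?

jðɛjʔɔ

Substitution: /s/ → /j/, giving /jðɛljʔɔʃxf/.
Syllabifying with onset maximization leaves /l/, /ʃ/, /x/, /f/ stranded (no codas are permitted; onsets may contain at most 2 consonants).
Deletion applies to /l/, /ʃ/, /x/, /f/.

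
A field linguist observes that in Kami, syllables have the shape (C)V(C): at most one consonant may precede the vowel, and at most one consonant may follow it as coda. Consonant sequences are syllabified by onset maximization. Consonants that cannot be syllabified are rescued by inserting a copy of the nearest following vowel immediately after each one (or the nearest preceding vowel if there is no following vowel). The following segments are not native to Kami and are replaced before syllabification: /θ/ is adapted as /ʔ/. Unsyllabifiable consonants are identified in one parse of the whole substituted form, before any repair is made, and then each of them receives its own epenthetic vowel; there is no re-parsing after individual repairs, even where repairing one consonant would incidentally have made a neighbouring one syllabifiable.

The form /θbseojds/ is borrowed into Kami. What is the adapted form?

ʔebeseojdoso

Substitution: /θ/ → /ʔ/, giving /ʔbseojds/.
Syllabifying with onset maximization leaves /ʔ/, /b/, /d/, /s/ stranded (at most one coda consonant is licensed; onsets are limited to one consonant).
Each unlicensed consonant becomes the onset of a new syllable: /ʔ/ → /ʔe/, /b/ → /be/, /d/ → /do/, /s/ → /so/.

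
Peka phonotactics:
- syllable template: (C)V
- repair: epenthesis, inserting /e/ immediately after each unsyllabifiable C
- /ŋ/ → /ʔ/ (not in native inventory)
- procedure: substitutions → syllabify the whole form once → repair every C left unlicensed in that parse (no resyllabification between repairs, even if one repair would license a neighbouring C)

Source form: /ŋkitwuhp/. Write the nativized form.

Substitution: /ŋ/ → /ʔ/, giving /ʔkitwuhp/.
Under (C)V, the unsyllabifiable consonants are /ʔ/, /t/, /h/, /p/ (no codas are permitted; onsets are limited to one consonant).
Epenthesis after each stranded consonant: /ʔ/ → /ʔe/, /t/ → /te/, /h/ → /he/, /p/ → /pe/.

ʔekitewuhepe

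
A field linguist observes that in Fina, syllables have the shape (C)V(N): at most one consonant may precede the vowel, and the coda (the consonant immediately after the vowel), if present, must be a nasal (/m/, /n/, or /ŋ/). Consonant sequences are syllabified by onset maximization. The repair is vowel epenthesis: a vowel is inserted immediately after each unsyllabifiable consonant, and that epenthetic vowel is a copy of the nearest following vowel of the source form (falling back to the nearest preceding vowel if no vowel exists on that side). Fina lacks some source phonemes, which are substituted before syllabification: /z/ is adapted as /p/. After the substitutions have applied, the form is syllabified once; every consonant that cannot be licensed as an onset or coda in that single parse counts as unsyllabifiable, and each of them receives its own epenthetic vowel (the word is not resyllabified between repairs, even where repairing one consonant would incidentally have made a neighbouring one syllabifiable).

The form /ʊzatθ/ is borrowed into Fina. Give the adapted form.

Substitution: /z/ → /p/, giving /ʊpatθ/.
The consonants /t/, /θ/ cannot be parsed into a legal (C)V(N) syllable (only a nasal (/m/, /n/, or /ŋ/) is licensed in coda position; onsets are limited to one consonant).
Epenthesis after each stranded consonant: /t/ → /ta/, /θ/ → /θa/.

ʊpataθa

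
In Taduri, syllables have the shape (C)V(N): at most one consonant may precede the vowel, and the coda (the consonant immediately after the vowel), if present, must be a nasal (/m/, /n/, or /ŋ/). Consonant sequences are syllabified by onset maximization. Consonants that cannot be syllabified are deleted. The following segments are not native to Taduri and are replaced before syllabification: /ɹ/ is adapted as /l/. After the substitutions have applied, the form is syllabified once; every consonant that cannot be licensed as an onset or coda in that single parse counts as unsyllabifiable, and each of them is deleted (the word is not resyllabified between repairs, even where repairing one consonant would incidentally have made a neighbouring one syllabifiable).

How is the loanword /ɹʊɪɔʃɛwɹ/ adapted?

Substitution: /ɹ/ → /l/, giving /lʊɪɔʃɛwl/.
The consonants /w/, /l/ cannot be parsed into a legal (C)V(N) syllable (only a nasal (/m/, /n/, or /ŋ/) is licensed in coda position; onsets are limited to one consonant).
Deleting the stranded consonants removes /w/, /l/.

lʊɪɔʃɛ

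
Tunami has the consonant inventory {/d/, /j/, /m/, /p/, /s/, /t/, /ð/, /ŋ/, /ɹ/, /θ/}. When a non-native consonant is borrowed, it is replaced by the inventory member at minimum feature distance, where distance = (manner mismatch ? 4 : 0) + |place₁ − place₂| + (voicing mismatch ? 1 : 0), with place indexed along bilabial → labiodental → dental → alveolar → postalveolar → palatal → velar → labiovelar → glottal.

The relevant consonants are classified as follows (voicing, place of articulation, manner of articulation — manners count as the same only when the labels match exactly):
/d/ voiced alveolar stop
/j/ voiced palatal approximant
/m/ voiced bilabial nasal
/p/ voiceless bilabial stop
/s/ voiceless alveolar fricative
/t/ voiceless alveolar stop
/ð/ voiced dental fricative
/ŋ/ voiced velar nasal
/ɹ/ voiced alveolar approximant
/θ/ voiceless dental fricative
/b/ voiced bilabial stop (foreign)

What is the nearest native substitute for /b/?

p

/p/ is closest: same manner (stop), place distance 0 (bilabial→bilabial), voicing differs (+1); total 1. Next closest is /d/ at distance 3.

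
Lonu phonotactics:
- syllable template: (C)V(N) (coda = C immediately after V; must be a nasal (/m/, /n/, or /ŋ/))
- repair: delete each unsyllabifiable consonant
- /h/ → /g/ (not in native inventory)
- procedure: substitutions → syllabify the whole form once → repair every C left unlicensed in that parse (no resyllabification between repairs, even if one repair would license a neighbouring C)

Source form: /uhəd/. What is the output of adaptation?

ugə

Substitution: /h/ → /g/, giving /ugəd/.
Syllabifying with onset maximization leaves /d/ stranded (only a nasal (/m/, /n/, or /ŋ/) is licensed in coda position; onsets are limited to one consonant).
Deleting the stranded consonants removes /d/.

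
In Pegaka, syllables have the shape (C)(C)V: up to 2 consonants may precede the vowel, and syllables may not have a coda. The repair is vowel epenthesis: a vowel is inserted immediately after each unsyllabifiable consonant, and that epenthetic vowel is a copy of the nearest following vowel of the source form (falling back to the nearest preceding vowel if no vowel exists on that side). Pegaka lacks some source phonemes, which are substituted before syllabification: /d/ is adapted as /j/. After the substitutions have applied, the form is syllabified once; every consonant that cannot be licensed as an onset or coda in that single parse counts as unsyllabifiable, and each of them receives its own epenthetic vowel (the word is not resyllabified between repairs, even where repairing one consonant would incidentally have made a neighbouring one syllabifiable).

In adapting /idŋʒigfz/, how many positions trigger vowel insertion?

4

After substitution the input is /ijŋʒigfz/.
The unsyllabifiable consonants are /j/, /g/, /f/, /z/; each receives one epenthetic vowel.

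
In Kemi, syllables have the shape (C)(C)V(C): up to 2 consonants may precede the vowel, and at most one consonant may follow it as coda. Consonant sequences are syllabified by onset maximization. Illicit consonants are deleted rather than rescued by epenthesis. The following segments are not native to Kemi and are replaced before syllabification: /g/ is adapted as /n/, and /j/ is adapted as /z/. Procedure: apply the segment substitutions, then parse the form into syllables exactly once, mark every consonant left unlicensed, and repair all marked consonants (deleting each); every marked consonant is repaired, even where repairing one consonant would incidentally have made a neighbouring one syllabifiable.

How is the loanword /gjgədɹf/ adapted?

znəd

Substitution: /g/ → /n/, /j/ → /z/, giving /nznədɹf/.
The consonants /n/, /ɹ/, /f/ cannot be parsed into a legal (C)(C)V(C) syllable (at most one coda consonant is licensed; onsets may contain at most 2 consonants).
Each unlicensed consonant is deleted: /n/, /ɹ/, /f/.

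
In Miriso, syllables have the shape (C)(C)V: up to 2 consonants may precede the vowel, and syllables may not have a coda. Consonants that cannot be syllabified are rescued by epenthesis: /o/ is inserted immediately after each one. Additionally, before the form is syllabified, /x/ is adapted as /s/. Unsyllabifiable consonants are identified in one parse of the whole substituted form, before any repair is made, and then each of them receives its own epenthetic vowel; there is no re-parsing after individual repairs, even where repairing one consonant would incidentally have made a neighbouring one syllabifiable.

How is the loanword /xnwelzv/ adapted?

sonwelozovo

Substitution: /x/ → /s/, giving /snwelzv/.
The consonants /s/, /l/, /z/, /v/ cannot be parsed into a legal (C)(C)V syllable (no codas are permitted; onsets may contain at most 2 consonants).
Epenthesis after each stranded consonant: /s/ → /so/, /l/ → /lo/, /z/ → /zo/, /v/ → /vo/.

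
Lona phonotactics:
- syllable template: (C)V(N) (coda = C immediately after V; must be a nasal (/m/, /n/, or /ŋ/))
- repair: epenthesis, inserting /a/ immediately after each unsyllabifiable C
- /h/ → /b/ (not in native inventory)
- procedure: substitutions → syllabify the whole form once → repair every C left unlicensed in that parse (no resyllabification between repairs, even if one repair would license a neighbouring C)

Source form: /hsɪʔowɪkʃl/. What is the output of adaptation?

basɪʔowɪkaʃala

Substitution: /h/ → /b/, giving /bsɪʔowɪkʃl/.
Syllabifying with onset maximization leaves /b/, /k/, /ʃ/, /l/ stranded (only a nasal (/m/, /n/, or /ŋ/) is licensed in coda position; onsets are limited to one consonant).
Epenthesis after each stranded consonant: /b/ → /ba/, /k/ → /ka/, /ʃ/ → /ʃa/, /l/ → /la/.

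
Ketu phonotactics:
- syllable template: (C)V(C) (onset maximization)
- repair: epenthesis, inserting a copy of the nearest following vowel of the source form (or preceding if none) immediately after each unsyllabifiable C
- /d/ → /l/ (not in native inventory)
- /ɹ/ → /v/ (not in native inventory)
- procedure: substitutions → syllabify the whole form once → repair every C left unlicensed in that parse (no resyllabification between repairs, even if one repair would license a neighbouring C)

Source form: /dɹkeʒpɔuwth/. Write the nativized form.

levekeʒpɔuwtuhu

Substitution: /d/ → /l/, /ɹ/ → /v/, giving /lvkeʒpɔuwth/.
Under (C)V(C), the unsyllabifiable consonants are /l/, /v/, /t/, /h/ (at most one coda consonant is licensed; onsets are limited to one consonant).
Inserting the epenthetic vowel yields /l/ → /le/, /v/ → /ve/, /t/ → /tu/, /h/ → /hu/.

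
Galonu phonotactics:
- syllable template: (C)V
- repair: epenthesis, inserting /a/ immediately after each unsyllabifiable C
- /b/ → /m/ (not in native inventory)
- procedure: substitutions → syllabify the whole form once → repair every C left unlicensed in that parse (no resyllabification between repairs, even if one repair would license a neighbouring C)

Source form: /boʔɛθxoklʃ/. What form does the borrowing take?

Substitution: /b/ → /m/, giving /moʔɛθxoklʃ/.
The consonants /θ/, /k/, /l/, /ʃ/ cannot be parsed into a legal (C)V syllable (no codas are permitted; onsets are limited to one consonant).
Epenthesis after each stranded consonant: /θ/ → /θa/, /k/ → /ka/, /l/ → /la/, /ʃ/ → /ʃa/.

moʔɛθaxokalaʃa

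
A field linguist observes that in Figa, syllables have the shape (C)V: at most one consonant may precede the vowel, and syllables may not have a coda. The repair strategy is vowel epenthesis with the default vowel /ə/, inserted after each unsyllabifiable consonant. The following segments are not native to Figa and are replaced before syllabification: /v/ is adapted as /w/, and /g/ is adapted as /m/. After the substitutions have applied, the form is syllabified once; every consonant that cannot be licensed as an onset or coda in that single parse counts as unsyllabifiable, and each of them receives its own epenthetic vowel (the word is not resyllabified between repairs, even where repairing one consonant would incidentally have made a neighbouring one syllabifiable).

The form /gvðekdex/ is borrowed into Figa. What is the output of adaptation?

Substitution: /g/ → /m/, /v/ → /w/, giving /mwðekdex/.
Syllabifying with onset maximization leaves /m/, /w/, /k/, /x/ stranded (no codas are permitted; onsets are limited to one consonant).
Inserting the epenthetic vowel yields /m/ → /mə/, /w/ → /wə/, /k/ → /kə/, /x/ → /xə/.

məwəðekədexə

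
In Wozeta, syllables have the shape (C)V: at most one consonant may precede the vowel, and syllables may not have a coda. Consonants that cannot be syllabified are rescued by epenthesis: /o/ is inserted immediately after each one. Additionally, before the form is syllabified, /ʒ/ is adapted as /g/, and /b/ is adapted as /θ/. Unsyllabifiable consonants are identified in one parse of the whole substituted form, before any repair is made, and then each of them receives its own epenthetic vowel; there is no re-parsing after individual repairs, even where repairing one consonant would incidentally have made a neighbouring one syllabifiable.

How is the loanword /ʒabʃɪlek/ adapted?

gaθoʃɪleko

Substitution: /ʒ/ → /g/, /b/ → /θ/, giving /gaθʃɪlek/.
The consonants /θ/, /k/ cannot be parsed into a legal (C)V syllable (no codas are permitted; onsets are limited to one consonant).
Each unlicensed consonant becomes the onset of a new syllable: /θ/ → /θo/, /k/ → /ko/.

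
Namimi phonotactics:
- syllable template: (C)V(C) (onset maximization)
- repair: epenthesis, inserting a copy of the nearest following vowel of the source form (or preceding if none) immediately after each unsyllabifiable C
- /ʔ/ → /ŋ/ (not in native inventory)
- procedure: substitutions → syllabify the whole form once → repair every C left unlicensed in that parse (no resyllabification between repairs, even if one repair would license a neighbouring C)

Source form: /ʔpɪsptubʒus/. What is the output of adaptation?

ŋɪpɪsputubʒus

Substitution: /ʔ/ → /ŋ/, giving /ŋpɪsptubʒus/.
The consonants /ŋ/, /p/ cannot be parsed into a legal (C)V(C) syllable (at most one coda consonant is licensed; onsets are limited to one consonant).
Inserting the epenthetic vowel yields /ŋ/ → /ŋɪ/, /p/ → /pu/.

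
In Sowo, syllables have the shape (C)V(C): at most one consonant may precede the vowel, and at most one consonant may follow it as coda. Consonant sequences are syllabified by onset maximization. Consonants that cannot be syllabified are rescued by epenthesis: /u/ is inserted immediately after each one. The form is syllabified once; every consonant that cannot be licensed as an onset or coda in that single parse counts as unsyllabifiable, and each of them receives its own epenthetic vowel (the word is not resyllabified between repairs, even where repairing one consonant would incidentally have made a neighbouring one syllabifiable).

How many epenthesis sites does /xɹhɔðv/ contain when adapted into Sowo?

3

The unsyllabifiable consonants are /x/, /ɹ/, /v/; each receives one epenthetic vowel.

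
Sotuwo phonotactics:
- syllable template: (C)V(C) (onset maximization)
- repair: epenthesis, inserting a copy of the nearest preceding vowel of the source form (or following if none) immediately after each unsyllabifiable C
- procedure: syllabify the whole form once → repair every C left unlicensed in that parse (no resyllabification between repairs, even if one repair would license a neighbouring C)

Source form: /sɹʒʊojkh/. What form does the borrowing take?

sʊɹʊʒʊojkoho

The consonants /s/, /ɹ/, /k/, /h/ cannot be parsed into a legal (C)V(C) syllable (at most one coda consonant is licensed; onsets are limited to one consonant).
Inserting the epenthetic vowel yields /s/ → /sʊ/, /ɹ/ → /ɹʊ/, /k/ → /ko/, /h/ → /ho/.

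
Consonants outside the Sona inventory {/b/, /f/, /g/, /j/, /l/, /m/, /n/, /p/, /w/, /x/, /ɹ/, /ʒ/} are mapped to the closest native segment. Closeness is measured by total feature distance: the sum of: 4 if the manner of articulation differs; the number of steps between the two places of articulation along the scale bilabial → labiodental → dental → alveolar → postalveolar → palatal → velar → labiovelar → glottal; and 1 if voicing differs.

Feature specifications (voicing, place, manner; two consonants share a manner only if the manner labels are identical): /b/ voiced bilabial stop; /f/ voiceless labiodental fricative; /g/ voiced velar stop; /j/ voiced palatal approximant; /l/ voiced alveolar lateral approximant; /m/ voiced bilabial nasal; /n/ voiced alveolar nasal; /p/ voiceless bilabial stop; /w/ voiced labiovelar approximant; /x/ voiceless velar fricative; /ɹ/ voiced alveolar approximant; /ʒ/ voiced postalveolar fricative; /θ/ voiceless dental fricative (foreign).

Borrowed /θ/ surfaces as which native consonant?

/f/ is closest: same manner (fricative), place distance 1 (dental→labiodental), same voicing; total 1. Next closest is /ʒ/ at distance 3.

f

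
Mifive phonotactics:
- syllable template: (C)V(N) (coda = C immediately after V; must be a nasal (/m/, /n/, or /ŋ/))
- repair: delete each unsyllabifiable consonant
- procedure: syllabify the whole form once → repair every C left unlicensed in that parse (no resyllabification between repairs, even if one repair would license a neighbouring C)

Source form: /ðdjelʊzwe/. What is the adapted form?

jelʊwe

Under (C)V(N), the unsyllabifiable consonants are /ð/, /d/, /z/ (only a nasal (/m/, /n/, or /ŋ/) is licensed in coda position; onsets are limited to one consonant).
Deleting the stranded consonants removes /ð/, /d/, /z/.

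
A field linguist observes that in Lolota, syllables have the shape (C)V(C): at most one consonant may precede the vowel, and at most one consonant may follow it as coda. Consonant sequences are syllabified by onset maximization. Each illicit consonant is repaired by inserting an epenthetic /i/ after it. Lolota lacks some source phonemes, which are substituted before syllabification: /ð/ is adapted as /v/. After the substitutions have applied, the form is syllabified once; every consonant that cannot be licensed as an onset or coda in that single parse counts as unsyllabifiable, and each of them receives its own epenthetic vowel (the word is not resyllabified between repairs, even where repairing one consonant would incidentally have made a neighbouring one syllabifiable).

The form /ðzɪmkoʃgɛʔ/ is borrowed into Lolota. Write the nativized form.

vizɪmkoʃgɛʔ

Substitution: /ð/ → /v/, giving /vzɪmkoʃgɛʔ/.
Under (C)V(C), the unsyllabifiable consonants are /v/ (at most one coda consonant is licensed; onsets are limited to one consonant).
Each unlicensed consonant becomes the onset of a new syllable: /v/ → /vi/.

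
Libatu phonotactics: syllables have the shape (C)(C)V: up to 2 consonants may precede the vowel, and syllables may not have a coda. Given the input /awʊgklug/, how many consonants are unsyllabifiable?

2

Under (C)(C)V, the unsyllabifiable consonants are /g/, /g/ (no codas are permitted; onsets may contain at most 2 consonants).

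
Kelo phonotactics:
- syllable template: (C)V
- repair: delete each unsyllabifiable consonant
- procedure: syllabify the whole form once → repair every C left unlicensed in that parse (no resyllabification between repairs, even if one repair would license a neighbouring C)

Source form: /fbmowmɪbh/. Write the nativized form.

Syllabifying with onset maximization leaves /f/, /b/, /w/, /b/, /h/ stranded (no codas are permitted; onsets are limited to one consonant).
Deletion applies to /f/, /b/, /w/, /b/, /h/.

momɪ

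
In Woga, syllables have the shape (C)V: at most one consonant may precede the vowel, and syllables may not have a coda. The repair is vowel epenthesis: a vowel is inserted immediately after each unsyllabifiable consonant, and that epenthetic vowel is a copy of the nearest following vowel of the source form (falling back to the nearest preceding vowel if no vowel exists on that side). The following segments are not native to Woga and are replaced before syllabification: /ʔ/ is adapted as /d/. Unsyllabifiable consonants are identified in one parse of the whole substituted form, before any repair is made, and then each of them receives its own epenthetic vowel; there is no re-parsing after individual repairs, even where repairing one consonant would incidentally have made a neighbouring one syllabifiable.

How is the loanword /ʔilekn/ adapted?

dilekene

Substitution: /ʔ/ → /d/, giving /dilekn/.
Syllabifying with onset maximization leaves /k/, /n/ stranded (no codas are permitted; onsets are limited to one consonant).
Inserting the epenthetic vowel yields /k/ → /ke/, /n/ → /ne/.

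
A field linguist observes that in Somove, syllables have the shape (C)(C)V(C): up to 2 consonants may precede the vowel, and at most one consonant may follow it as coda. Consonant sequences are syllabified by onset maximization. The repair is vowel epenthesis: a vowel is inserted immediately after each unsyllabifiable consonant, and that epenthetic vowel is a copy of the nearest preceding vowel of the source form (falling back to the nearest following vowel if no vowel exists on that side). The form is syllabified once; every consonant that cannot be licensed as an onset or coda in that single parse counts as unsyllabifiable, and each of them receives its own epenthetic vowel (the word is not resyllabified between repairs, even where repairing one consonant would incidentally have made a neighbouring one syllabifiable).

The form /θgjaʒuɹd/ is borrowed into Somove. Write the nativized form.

θagjaʒuɹdu

Syllabifying with onset maximization leaves /θ/, /d/ stranded (at most one coda consonant is licensed; onsets may contain at most 2 consonants).
Inserting the epenthetic vowel yields /θ/ → /θa/, /d/ → /du/.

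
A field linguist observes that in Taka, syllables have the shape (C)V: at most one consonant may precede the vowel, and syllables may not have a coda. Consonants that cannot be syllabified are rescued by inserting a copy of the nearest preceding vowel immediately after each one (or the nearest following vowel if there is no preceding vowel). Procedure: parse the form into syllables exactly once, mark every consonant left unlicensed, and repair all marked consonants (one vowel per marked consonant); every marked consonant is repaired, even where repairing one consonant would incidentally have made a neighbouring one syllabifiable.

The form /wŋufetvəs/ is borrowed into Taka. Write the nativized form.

wuŋufetevəsə

Under (C)V, the unsyllabifiable consonants are /w/, /t/, /s/ (no codas are permitted; onsets are limited to one consonant).
Inserting the epenthetic vowel yields /w/ → /wu/, /t/ → /te/, /s/ → /sə/.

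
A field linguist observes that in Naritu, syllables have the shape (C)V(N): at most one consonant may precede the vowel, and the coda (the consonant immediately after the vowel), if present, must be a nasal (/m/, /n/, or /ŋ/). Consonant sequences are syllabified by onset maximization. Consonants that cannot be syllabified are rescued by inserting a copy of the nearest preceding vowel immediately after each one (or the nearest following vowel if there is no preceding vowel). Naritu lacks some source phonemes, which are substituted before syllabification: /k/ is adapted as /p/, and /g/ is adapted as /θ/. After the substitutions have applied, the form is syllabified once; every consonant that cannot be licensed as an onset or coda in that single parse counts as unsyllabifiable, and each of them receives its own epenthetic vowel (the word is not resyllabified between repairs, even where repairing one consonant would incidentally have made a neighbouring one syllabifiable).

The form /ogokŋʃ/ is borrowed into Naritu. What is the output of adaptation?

Substitution: /g/ → /θ/, /k/ → /p/, giving /oθopŋʃ/.
The consonants /p/, /ŋ/, /ʃ/ cannot be parsed into a legal (C)V(N) syllable (only a nasal (/m/, /n/, or /ŋ/) is licensed in coda position; onsets are limited to one consonant).
Each unlicensed consonant becomes the onset of a new syllable: /p/ → /po/, /ŋ/ → /ŋo/, /ʃ/ → /ʃo/.

oθopoŋoʃo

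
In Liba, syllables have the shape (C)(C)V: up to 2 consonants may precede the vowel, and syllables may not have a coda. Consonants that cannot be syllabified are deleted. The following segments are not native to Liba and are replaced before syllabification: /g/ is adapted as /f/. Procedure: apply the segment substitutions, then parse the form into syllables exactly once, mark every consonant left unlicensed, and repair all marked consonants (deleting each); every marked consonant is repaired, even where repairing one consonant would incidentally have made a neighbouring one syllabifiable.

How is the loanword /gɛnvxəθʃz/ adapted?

fɛvxə

Substitution: /g/ → /f/, giving /fɛnvxəθʃz/.
The consonants /n/, /θ/, /ʃ/, /z/ cannot be parsed into a legal (C)(C)V syllable (no codas are permitted; onsets may contain at most 2 consonants).
Deletion applies to /n/, /θ/, /ʃ/, /z/.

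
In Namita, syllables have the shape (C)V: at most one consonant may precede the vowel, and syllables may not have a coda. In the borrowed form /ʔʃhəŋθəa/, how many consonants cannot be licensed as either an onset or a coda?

3

Syllabifying with onset maximization leaves /ʔ/, /ʃ/, /ŋ/ stranded (no codas are permitted; onsets are limited to one consonant).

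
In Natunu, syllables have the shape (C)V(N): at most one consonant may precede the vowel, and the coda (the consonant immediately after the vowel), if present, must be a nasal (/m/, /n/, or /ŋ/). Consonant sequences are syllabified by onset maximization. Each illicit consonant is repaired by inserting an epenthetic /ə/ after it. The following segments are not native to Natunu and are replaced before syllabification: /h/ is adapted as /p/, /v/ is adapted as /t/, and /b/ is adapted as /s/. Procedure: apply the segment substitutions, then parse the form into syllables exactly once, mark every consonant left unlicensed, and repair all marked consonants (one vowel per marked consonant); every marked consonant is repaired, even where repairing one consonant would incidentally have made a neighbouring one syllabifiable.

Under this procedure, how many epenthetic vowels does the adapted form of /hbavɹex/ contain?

3

After substitution the input is /psatɹex/.
The unsyllabifiable consonants are /p/, /t/, /x/; each receives one epenthetic vowel.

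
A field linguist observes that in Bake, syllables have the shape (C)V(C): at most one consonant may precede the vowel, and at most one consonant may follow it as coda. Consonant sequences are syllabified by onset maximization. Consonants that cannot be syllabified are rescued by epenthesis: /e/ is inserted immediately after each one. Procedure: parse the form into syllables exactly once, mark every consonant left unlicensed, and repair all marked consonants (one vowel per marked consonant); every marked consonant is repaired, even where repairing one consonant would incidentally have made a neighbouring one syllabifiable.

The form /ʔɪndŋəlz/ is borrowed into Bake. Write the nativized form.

Syllabifying with onset maximization leaves /d/, /z/ stranded (at most one coda consonant is licensed; onsets are limited to one consonant).
Epenthesis after each stranded consonant: /d/ → /de/, /z/ → /ze/.

ʔɪndeŋəlze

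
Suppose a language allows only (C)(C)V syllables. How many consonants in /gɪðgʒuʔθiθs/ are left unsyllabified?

3

The consonants /ð/, /θ/, /s/ cannot be parsed into a legal (C)(C)V syllable (no codas are permitted; onsets may contain at most 2 consonants).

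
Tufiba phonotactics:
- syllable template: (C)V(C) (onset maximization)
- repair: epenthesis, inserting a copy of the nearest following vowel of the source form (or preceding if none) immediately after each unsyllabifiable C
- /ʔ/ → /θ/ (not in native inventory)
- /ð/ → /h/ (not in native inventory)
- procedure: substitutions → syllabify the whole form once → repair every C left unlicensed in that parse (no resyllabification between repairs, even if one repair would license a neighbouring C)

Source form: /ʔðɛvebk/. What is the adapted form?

θɛhɛvebke

Substitution: /ʔ/ → /θ/, /ð/ → /h/, giving /θhɛvebk/.
Under (C)V(C), the unsyllabifiable consonants are /θ/, /k/ (at most one coda consonant is licensed; onsets are limited to one consonant).
Each unlicensed consonant becomes the onset of a new syllable: /θ/ → /θɛ/, /k/ → /ke/.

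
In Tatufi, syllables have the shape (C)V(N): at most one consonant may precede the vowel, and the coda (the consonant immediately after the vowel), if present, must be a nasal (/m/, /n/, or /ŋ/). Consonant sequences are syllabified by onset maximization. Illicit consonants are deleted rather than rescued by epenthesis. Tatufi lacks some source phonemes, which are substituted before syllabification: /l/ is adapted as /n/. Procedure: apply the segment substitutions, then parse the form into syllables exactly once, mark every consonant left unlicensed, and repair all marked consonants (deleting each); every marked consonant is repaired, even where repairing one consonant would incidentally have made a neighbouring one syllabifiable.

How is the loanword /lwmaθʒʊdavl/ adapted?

Substitution: /l/ → /n/, giving /nwmaθʒʊdavn/.
Under (C)V(N), the unsyllabifiable consonants are /n/, /w/, /θ/, /v/, /n/ (only a nasal (/m/, /n/, or /ŋ/) is licensed in coda position; onsets are limited to one consonant).
Each unlicensed consonant is deleted: /n/, /w/, /θ/, /v/, /n/.

maʒʊda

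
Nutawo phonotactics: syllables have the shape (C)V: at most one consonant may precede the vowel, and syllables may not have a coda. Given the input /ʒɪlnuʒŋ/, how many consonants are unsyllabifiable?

Syllabifying with onset maximization leaves /l/, /ʒ/, /ŋ/ stranded (no codas are permitted; onsets are limited to one consonant).

3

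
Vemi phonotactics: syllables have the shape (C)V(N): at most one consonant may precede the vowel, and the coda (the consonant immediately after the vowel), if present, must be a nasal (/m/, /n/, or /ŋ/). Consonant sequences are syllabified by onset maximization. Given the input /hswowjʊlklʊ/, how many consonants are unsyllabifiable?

Syllabifying with onset maximization leaves /h/, /s/, /w/, /l/, /k/ stranded (only a nasal (/m/, /n/, or /ŋ/) is licensed in coda position; onsets are limited to one consonant).

5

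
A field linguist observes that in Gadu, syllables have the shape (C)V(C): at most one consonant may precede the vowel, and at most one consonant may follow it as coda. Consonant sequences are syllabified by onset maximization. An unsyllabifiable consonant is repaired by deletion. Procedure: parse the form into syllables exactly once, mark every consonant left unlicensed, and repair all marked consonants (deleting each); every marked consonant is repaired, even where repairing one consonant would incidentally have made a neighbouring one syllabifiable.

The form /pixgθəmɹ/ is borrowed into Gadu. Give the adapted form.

pixθəm

Syllabifying with onset maximization leaves /g/, /ɹ/ stranded (at most one coda consonant is licensed; onsets are limited to one consonant).
Deletion applies to /g/, /ɹ/.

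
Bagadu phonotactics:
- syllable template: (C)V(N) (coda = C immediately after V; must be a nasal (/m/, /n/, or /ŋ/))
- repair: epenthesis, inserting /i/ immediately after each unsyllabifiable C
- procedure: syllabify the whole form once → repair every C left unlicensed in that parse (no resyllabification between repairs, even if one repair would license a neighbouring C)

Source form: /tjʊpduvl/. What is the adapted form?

tijʊpiduvili

Under (C)V(N), the unsyllabifiable consonants are /t/, /p/, /v/, /l/ (only a nasal (/m/, /n/, or /ŋ/) is licensed in coda position; onsets are limited to one consonant).
Inserting the epenthetic vowel yields /t/ → /ti/, /p/ → /pi/, /v/ → /vi/, /l/ → /li/.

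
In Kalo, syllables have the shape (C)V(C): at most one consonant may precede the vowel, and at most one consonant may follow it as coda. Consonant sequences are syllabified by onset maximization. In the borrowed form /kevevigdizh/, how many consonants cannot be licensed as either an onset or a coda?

Syllabifying with onset maximization leaves /h/ stranded (at most one coda consonant is licensed; onsets are limited to one consonant).

1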